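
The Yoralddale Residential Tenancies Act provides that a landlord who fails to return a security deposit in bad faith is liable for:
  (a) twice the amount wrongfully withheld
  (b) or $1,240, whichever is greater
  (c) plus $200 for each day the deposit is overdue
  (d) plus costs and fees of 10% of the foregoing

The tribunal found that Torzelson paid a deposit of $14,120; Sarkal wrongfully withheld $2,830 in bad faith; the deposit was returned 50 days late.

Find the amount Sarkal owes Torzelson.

Doubled: 2 × $2,830 = $5,660
Minimum $1,240: $5,660 meets the minimum, no increase.
Late-return penalty: 50 × $200 = $10,000
Damages plus late penalty: $5,660 + $10,000 = $15,660
Costs and fees: 10% of $15,660 = $1,566
Total recovery: $15,660 + $1,566 = $17,226

$17,226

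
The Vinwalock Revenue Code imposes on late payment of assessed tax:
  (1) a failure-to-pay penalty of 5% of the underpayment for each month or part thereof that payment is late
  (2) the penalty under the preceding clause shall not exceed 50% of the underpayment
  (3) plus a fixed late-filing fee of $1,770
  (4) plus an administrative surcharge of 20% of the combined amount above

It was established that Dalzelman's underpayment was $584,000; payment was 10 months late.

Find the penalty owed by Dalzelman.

Accrued rate: 5% × 10 = 50%, capped at 50% → 50%
Failure-to-pay penalty: 50% of $584,000 = $292,000
Penalty before surcharge: $292,000 + $1,770 = $293,770
Administrative surcharge: 20% of $293,770 = $58,754
Total penalty: $293,770 + $58,754 = $352,524

Penalty: $352,524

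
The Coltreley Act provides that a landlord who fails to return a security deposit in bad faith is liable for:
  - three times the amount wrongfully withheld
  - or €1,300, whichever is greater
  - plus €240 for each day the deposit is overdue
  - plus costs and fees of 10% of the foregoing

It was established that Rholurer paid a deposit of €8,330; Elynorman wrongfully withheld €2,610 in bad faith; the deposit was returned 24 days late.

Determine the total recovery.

Trebled: 3 × €2,610 = €7,830
Minimum €1,300: €7,830 meets the minimum, no increase.
Late-return penalty: 24 × €240 = €5,760
Damages plus late penalty: €7,830 + €5,760 = €13,590
Costs and fees: 10% of €13,590 = €1,359
Total recovery: €13,590 + €1,359 = €14,949

€14,949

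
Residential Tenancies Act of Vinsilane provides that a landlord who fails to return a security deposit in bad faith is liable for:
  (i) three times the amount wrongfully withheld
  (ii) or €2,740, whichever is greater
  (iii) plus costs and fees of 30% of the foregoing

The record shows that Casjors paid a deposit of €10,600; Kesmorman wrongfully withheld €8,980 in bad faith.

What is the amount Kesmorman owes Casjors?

€35,022

Trebled: 3 × €8,980 = €26,940
Minimum €2,740: €26,940 meets the minimum, no increase.
Costs and fees: 30% of €26,940 = €8,082
Total recovery: €26,940 + €8,082 = €35,022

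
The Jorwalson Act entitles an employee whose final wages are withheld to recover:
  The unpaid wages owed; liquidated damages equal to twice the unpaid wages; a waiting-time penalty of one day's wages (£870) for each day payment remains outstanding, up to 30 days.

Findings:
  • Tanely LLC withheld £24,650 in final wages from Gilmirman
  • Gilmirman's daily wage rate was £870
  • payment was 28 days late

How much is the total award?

Doubled: 2 × £24,650 = £49,300
Penalty days: min(28, 30) = 28
Waiting-time penalty: 28 × £870 = £24,360
Total award: £24,650 + £49,300 + £24,360 = £98,310

£98,310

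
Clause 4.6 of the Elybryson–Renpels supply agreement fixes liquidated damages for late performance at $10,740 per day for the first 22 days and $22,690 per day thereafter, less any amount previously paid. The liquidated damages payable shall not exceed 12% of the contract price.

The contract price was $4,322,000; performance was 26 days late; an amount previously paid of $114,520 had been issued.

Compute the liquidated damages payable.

First 22 days: 22 × $10,740 = $236,280
Remaining days: (26 − 22) × $22,690 = $90,760
Accrued per-day damages: $236,280 + $90,760 = $327,040
Less amount previously paid: $327,040 − $114,520 = $212,520
Cap: 12% of $4,322,000 = $518,640
Cap at $518,640: $212,520 is within the cap, no reduction.

$212,520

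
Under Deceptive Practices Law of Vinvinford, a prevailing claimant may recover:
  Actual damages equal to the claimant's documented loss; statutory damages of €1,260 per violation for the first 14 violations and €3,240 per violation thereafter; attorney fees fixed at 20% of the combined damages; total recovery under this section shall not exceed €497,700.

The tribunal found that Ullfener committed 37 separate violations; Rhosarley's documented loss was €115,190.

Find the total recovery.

First 14 violations: 14 × €1,260 = €17,640
Remaining violations: (37 − 14) × €3,240 = €74,520
Statutory damages: €17,640 + €74,520 = €92,160
Combined damages: €115,190 + €92,160 = €207,350
Attorney fees: 20% of €207,350 = €41,470
Total before cap: €207,350 + €41,470 = €248,820
Cap at €497,700: €248,820 is within the cap, no reduction.

€248,820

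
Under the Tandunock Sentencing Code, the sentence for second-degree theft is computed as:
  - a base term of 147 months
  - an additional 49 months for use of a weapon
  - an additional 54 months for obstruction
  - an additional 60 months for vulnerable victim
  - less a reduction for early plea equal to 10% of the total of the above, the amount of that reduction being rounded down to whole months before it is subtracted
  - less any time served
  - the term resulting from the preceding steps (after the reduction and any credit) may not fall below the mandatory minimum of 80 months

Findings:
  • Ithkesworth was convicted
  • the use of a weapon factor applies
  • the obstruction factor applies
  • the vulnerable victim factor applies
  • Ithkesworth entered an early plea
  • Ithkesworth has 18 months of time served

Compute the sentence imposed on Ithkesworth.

Use of a weapon enhancement: +49 months
Obstruction enhancement: +54 months
Vulnerable victim enhancement: +60 months
Adjusted term: 147 months + 49 months + 54 months + 60 months = 310 months
Early plea reduction: 10% of 310 months = 31 months (rounded down)
After reduction: 310 − 31 = 279 months
Less time served: 279 months − 18 months = 261 months
Minimum 80 months: 261 months meets the minimum, no increase.

261 months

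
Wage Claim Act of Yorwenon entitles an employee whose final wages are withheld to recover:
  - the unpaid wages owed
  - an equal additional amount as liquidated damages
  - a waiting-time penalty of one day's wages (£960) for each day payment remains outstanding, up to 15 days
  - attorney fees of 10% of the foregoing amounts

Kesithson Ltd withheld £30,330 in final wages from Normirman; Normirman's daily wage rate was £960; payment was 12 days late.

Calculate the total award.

Liquidated damages (equal amount): £30,330
Penalty days: min(12, 15) = 12
Waiting-time penalty: 12 × £960 = £11,520
Subtotal: £30,330 + £30,330 + £11,520 = £72,180
Attorney fees: 10% of £72,180 = £7,218
Total award: £72,180 + £7,218 = £79,398

£79,398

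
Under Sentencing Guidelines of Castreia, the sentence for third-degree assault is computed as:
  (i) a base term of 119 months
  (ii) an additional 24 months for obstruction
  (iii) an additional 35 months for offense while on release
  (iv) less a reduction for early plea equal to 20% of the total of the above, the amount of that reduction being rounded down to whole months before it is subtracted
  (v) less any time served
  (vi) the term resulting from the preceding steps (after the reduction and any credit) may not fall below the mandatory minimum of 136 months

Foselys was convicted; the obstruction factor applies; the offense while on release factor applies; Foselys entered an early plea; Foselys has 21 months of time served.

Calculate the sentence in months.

Obstruction enhancement: +24 months
Offense while on release enhancement: +35 months
Adjusted term: 119 months + 24 months + 35 months = 178 months
Early plea reduction: 20% of 178 months = 35 months (rounded down)
After reduction: 178 − 35 = 143 months
Less time served: 143 months − 21 months = 122 months
Minimum 136 months: 122 months is below the minimum → 136 months

136 months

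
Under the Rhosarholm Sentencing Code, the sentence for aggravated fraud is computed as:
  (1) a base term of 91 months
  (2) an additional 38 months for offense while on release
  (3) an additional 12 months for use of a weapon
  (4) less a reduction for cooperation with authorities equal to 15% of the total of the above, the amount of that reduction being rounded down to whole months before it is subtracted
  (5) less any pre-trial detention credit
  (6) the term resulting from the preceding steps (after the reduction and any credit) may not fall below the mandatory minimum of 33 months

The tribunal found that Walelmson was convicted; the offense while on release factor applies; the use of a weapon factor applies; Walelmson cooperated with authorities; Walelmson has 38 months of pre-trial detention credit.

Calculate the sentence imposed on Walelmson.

82 months

Offense while on release enhancement: +38 months
Use of a weapon enhancement: +12 months
Adjusted term: 91 months + 38 months + 12 months = 141 months
Cooperation with authorities reduction: 15% of 141 months = 21 months (rounded down)
After reduction: 141 − 21 = 120 months
Less pre-trial detention credit: 120 months − 38 months = 82 months
Minimum 33 months: 82 months meets the minimum, no increase.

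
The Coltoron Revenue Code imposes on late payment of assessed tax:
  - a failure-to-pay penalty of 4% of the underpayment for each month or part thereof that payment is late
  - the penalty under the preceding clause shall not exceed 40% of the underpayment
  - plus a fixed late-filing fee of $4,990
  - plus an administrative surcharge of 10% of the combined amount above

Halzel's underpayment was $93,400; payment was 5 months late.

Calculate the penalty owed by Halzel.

$26,037

Accrued rate: 4% × 5 = 20%, capped at 40% → 20%
Failure-to-pay penalty: 20% of $93,400 = $18,680
Penalty before surcharge: $18,680 + $4,990 = $23,670
Administrative surcharge: 10% of $23,670 = $2,367
Total penalty: $23,670 + $2,367 = $26,037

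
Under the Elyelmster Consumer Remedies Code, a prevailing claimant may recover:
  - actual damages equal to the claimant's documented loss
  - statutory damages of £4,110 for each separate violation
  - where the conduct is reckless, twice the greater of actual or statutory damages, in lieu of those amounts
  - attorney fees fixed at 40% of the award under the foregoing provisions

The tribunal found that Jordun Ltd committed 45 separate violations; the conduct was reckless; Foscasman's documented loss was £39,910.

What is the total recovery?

£517,860

Statutory damages: 45 × £4,110 = £184,950
Greater of actual damages (£39,910) or statutory damages (£184,950): £184,950
Doubled: 2 × £184,950 = £369,900
Attorney fees: 40% of £369,900 = £147,960
Total recovery: £369,900 + £147,960 = £517,860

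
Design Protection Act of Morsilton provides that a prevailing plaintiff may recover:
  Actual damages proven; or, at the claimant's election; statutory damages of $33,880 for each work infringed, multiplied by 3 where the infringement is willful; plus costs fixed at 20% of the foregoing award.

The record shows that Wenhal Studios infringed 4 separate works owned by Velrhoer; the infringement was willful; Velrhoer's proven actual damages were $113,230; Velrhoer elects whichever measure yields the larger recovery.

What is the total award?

$487,872

Statutory damages: 4 × $33,880 = $135,520
Trebled: 3 × $135,520 = $406,560
Greater of actual damages ($113,230) or enhanced statutory damages ($406,560): $406,560
Costs: 20% of $406,560 = $81,312
Award plus costs: $406,560 + $81,312 = $487,872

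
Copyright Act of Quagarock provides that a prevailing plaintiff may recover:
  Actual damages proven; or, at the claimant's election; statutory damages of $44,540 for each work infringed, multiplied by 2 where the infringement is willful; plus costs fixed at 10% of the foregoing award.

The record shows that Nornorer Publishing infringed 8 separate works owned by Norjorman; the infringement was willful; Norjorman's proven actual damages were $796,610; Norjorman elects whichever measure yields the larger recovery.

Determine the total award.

Statutory damages: 8 × $44,540 = $356,320
Doubled: 2 × $356,320 = $712,640
Greater of actual damages ($796,610) or enhanced statutory damages ($712,640): $796,610
Costs: 10% of $796,610 = $79,661
Award plus costs: $796,610 + $79,661 = $876,271

$876,271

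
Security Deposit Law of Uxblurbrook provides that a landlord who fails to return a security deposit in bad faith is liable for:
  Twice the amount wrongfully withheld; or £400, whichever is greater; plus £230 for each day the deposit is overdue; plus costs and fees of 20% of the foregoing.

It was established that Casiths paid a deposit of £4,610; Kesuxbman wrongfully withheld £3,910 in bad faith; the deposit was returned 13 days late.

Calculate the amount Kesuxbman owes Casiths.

Doubled: 2 × £3,910 = £7,820
Minimum £400: £7,820 meets the minimum, no increase.
Late-return penalty: 13 × £230 = £2,990
Damages plus late penalty: £7,820 + £2,990 = £10,810
Costs and fees: 20% of £10,810 = £2,162
Total recovery: £10,810 + £2,162 = £12,972

£12,972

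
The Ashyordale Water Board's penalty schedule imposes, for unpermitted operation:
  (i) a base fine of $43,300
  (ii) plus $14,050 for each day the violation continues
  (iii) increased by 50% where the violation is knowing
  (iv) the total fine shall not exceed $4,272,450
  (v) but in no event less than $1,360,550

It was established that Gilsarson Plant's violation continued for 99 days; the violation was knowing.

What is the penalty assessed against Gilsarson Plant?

Per-day component: 99 × $14,050 = $1,390,950
Base plus per-day: $43,300 + $1,390,950 = $1,434,250
Enhancement: 50% of $1,434,250 = $717,125
Enhanced fine: $1,434,250 + $717,125 = $2,151,375
Cap at $4,272,450: $2,151,375 is within the cap, no reduction.
Minimum $1,360,550: $2,151,375 meets the minimum, no increase.

$2,151,375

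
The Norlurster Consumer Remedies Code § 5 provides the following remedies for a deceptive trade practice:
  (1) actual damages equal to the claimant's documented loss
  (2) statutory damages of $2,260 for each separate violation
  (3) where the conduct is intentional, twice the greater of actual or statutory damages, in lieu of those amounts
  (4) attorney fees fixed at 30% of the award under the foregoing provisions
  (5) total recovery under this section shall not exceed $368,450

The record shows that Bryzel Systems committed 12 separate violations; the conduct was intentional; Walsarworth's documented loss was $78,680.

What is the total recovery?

$204,568

Statutory damages: 12 × $2,260 = $27,120
Greater of actual damages ($78,680) or statutory damages ($27,120): $78,680
Doubled: 2 × $78,680 = $157,360
Attorney fees: 30% of $157,360 = $47,208
Total before cap: $157,360 + $47,208 = $204,568
Cap at $368,450: $204,568 is within the cap, no reduction.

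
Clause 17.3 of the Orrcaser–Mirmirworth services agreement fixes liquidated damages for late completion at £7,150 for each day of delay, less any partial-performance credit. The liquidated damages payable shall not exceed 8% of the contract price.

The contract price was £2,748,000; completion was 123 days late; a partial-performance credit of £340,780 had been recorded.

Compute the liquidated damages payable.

£219,840

Per-day damages: 123 × £7,150 = £879,450
Less partial-performance credit: £879,450 − £340,780 = £538,670
Cap: 8% of £2,748,000 = £219,840
Cap at £219,840: £538,670 exceeds the cap → £219,840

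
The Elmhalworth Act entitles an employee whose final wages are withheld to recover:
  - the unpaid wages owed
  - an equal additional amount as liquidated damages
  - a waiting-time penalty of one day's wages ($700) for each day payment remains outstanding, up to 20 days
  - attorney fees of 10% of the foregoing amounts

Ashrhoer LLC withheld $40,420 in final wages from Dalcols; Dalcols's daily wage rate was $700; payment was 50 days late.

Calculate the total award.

Liquidated damages (equal amount): $40,420
Penalty days: min(50, 20) = 20
Waiting-time penalty: 20 × $700 = $14,000
Subtotal: $40,420 + $40,420 + $14,000 = $94,840
Attorney fees: 10% of $94,840 = $9,484
Total award: $94,840 + $9,484 = $104,324

$104,324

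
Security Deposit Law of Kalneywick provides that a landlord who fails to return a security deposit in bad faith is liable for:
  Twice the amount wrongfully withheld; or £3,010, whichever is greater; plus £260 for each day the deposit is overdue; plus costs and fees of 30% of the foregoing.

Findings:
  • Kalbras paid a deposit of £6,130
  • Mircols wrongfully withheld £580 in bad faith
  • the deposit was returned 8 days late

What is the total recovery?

Doubled: 2 × £580 = £1,160
Minimum £3,010: £1,160 is below the minimum → £3,010
Late-return penalty: 8 × £260 = £2,080
Damages plus late penalty: £3,010 + £2,080 = £5,090
Costs and fees: 30% of £5,090 = £1,527
Total recovery: £5,090 + £1,527 = £6,617

£6,617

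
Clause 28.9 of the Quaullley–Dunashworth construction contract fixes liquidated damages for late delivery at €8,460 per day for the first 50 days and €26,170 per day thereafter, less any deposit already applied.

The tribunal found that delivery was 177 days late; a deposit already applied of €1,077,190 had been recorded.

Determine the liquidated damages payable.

First 50 days: 50 × €8,460 = €423,000
Remaining days: (177 − 50) × €26,170 = €3,323,590
Accrued per-day damages: €423,000 + €3,323,590 = €3,746,590
Less deposit already applied: €3,746,590 − €1,077,190 = €2,669,400

€2,669,400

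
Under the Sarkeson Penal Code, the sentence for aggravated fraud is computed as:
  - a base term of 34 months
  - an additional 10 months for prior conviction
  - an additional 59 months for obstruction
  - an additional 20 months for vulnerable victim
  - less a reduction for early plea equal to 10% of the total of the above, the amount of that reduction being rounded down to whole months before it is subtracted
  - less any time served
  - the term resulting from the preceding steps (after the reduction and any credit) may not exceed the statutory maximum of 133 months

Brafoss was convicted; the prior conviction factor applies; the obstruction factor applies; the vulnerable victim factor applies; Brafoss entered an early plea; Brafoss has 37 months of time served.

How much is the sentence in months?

Prior conviction enhancement: +10 months
Obstruction enhancement: +59 months
Vulnerable victim enhancement: +20 months
Adjusted term: 34 months + 10 months + 59 months + 20 months = 123 months
Early plea reduction: 10% of 123 months = 12 months (rounded down)
After reduction: 123 − 12 = 111 months
Less time served: 111 months − 37 months = 74 months
Cap at 133 months: 74 months is within the cap, no reduction.

74 months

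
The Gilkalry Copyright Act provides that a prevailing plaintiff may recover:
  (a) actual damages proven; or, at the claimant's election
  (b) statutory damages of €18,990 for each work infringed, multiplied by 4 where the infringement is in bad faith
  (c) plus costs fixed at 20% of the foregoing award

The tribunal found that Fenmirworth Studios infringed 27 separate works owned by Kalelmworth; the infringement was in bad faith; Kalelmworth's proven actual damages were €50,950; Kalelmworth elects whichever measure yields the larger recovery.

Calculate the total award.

€2,461,104

Statutory damages: 27 × €18,990 = €512,730
Multiplied by 4: 4 × €512,730 = €2,050,920
Greater of actual damages (€50,950) or enhanced statutory damages (€2,050,920): €2,050,920
Costs: 20% of €2,050,920 = €410,184
Award plus costs: €2,050,920 + €410,184 = €2,461,104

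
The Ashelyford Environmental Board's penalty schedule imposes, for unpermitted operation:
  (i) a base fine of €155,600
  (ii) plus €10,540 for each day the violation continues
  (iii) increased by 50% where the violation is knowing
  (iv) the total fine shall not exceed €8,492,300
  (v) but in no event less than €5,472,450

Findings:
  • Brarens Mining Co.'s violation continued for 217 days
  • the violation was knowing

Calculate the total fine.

Civil penalty: €5,472,450

Per-day component: 217 × €10,540 = €2,287,180
Base plus per-day: €155,600 + €2,287,180 = €2,442,780
Enhancement: 50% of €2,442,780 = €1,221,390
Enhanced fine: €2,442,780 + €1,221,390 = €3,664,170
Cap at €8,492,300: €3,664,170 is within the cap, no reduction.
Minimum €5,472,450: €3,664,170 is below the minimum → €5,472,450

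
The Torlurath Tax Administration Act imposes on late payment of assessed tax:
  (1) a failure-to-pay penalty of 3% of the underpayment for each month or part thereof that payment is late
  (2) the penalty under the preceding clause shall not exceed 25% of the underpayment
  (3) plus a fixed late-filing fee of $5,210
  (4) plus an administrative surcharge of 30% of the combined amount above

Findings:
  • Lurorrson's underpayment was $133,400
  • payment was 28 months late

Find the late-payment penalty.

$50,128

Accrued rate: 3% × 28 = 84%, capped at 25% → 25%
Failure-to-pay penalty: 25% of $133,400 = $33,350
Penalty before surcharge: $33,350 + $5,210 = $38,560
Administrative surcharge: 30% of $38,560 = $11,568
Total penalty: $38,560 + $11,568 = $50,128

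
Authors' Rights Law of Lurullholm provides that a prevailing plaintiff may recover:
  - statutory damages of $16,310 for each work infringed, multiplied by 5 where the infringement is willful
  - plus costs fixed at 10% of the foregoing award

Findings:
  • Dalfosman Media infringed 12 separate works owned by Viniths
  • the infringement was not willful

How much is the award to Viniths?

Statutory damages: 12 × $16,310 = $195,720
Infringement not willful: no ×5 enhancement.
Costs: 10% of $195,720 = $19,572
Award plus costs: $195,720 + $19,572 = $215,292

$215,292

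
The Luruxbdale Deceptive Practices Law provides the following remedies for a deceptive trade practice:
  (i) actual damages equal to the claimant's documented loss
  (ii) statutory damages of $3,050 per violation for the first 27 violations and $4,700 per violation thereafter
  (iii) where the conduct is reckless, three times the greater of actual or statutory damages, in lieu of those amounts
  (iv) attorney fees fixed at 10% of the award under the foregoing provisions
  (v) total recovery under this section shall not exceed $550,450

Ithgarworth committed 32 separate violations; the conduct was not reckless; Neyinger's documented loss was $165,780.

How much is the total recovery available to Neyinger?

$298,793

First 27 violations: 27 × $3,050 = $82,350
Remaining violations: (32 − 27) × $4,700 = $23,500
Statutory damages: $82,350 + $23,500 = $105,850
Conduct not reckless: the in-lieu enhancement does not apply.
Actual plus statutory damages: $165,780 + $105,850 = $271,630
Attorney fees: 10% of $271,630 = $27,163
Total before cap: $271,630 + $27,163 = $298,793
Cap at $550,450: $298,793 is within the cap, no reduction.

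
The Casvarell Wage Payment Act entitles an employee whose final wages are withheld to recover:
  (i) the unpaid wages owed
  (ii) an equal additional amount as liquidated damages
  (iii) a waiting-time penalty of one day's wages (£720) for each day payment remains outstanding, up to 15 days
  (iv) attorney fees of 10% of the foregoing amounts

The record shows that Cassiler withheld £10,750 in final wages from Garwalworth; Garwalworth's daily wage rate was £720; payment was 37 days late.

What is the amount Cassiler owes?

Liquidated damages (equal amount): £10,750
Penalty days: min(37, 15) = 15
Waiting-time penalty: 15 × £720 = £10,800
Subtotal: £10,750 + £10,750 + £10,800 = £32,300
Attorney fees: 10% of £32,300 = £3,230
Total award: £32,300 + £3,230 = £35,530

£35,530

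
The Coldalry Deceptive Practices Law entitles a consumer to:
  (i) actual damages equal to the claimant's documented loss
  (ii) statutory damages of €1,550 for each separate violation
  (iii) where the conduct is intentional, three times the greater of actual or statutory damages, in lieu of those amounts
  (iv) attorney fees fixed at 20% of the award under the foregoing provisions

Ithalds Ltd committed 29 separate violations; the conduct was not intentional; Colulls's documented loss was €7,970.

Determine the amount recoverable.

Statutory damages: 29 × €1,550 = €44,950
Conduct not intentional: the in-lieu enhancement does not apply.
Actual plus statutory damages: €7,970 + €44,950 = €52,920
Attorney fees: 20% of €52,920 = €10,584
Total recovery: €52,920 + €10,584 = €63,504

€63,504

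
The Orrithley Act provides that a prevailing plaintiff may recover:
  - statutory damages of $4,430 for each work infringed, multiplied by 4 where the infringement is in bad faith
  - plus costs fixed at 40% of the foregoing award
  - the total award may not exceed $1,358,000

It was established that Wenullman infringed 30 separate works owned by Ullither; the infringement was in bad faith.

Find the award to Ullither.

Statutory damages: 30 × $4,430 = $132,900
Multiplied by 4: 4 × $132,900 = $531,600
Costs: 40% of $531,600 = $212,640
Award plus costs: $531,600 + $212,640 = $744,240
Cap at $1,358,000: $744,240 is within the cap, no reduction.

Award: $744,240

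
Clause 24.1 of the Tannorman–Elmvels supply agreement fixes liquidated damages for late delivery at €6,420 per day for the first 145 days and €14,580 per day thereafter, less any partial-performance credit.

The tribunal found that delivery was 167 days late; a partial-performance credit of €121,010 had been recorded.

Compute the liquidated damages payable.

First 145 days: 145 × €6,420 = €930,900
Remaining days: (167 − 145) × €14,580 = €320,760
Accrued per-day damages: €930,900 + €320,760 = €1,251,660
Less partial-performance credit: €1,251,660 − €121,010 = €1,130,650

€1,130,650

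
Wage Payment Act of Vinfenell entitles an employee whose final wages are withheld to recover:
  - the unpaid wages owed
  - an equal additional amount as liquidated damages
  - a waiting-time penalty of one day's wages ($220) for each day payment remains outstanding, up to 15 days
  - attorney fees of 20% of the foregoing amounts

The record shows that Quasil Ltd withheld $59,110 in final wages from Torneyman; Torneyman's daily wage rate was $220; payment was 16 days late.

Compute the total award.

Liquidated damages (equal amount): $59,110
Penalty days: min(16, 15) = 15
Waiting-time penalty: 15 × $220 = $3,300
Subtotal: $59,110 + $59,110 + $3,300 = $121,520
Attorney fees: 20% of $121,520 = $24,304
Total award: $121,520 + $24,304 = $145,824

$145,824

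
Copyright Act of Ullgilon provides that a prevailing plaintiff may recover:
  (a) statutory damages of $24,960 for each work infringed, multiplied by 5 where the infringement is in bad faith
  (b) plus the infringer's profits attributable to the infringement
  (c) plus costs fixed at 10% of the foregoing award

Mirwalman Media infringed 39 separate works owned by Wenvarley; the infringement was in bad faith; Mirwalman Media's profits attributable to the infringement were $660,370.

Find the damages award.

Statutory damages: 39 × $24,960 = $973,440
Multiplied by 5: 5 × $973,440 = $4,867,200
Combined award: $4,867,200 + $660,370 = $5,527,570
Costs: 10% of $5,527,570 = $552,757
Award plus costs: $5,527,570 + $552,757 = $6,080,327

Award: $6,080,327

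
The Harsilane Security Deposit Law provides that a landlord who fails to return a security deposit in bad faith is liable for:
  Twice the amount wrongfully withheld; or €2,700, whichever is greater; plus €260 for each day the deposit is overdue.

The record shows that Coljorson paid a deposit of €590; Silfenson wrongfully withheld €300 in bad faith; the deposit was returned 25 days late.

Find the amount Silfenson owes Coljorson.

€9,200

Doubled: 2 × €300 = €600
Minimum €2,700: €600 is below the minimum → €2,700
Late-return penalty: 25 × €260 = €6,500
Damages plus late penalty: €2,700 + €6,500 = €9,200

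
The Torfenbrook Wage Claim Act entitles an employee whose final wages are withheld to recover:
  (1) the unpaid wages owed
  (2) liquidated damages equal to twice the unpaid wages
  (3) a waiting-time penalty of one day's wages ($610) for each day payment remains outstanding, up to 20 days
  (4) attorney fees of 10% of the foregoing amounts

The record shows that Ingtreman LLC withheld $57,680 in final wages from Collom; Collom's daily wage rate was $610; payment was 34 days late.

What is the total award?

Doubled: 2 × $57,680 = $115,360
Penalty days: min(34, 20) = 20
Waiting-time penalty: 20 × $610 = $12,200
Subtotal: $57,680 + $115,360 + $12,200 = $185,240
Attorney fees: 10% of $185,240 = $18,524
Total award: $185,240 + $18,524 = $203,764

$203,764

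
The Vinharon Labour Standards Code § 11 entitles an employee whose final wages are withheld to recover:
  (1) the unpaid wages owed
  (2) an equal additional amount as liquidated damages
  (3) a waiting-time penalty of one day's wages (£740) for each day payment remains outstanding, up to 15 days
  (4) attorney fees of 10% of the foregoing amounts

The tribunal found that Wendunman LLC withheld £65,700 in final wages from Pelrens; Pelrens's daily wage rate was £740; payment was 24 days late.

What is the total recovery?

Liquidated damages (equal amount): £65,700
Penalty days: min(24, 15) = 15
Waiting-time penalty: 15 × £740 = £11,100
Subtotal: £65,700 + £65,700 + £11,100 = £142,500
Attorney fees: 10% of £142,500 = £14,250
Total award: £142,500 + £14,250 = £156,750

£156,750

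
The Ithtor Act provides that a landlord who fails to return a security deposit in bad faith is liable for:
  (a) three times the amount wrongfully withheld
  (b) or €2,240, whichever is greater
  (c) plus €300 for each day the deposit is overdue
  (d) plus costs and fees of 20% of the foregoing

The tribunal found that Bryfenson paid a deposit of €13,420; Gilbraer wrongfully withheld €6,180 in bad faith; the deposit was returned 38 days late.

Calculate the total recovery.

Trebled: 3 × €6,180 = €18,540
Minimum €2,240: €18,540 meets the minimum, no increase.
Late-return penalty: 38 × €300 = €11,400
Damages plus late penalty: €18,540 + €11,400 = €29,940
Costs and fees: 20% of €29,940 = €5,988
Total recovery: €29,940 + €5,988 = €35,928

€35,928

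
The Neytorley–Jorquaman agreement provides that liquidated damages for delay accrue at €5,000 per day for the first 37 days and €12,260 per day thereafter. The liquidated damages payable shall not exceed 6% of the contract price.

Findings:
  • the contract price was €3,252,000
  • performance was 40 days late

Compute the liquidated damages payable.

€195,120

First 37 days: 37 × €5,000 = €185,000
Remaining days: (40 − 37) × €12,260 = €36,780
Accrued per-day damages: €185,000 + €36,780 = €221,780
Cap: 6% of €3,252,000 = €195,120
Cap at €195,120: €221,780 exceeds the cap → €195,120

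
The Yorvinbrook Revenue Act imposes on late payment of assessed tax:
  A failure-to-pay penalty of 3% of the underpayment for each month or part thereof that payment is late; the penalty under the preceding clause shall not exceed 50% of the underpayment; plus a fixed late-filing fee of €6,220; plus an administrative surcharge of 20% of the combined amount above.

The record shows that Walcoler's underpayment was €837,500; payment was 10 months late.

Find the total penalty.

Accrued rate: 3% × 10 = 30%, capped at 50% → 30%
Failure-to-pay penalty: 30% of €837,500 = €251,250
Penalty before surcharge: €251,250 + €6,220 = €257,470
Administrative surcharge: 20% of €257,470 = €51,494
Total penalty: €257,470 + €51,494 = €308,964

Penalty: €308,964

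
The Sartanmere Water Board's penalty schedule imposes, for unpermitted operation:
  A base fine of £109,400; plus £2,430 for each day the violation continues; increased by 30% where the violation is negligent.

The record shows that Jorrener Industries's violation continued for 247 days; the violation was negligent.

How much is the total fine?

Per-day component: 247 × £2,430 = £600,210
Base plus per-day: £109,400 + £600,210 = £709,610
Enhancement: 30% of £709,610 = £212,883
Enhanced fine: £709,610 + £212,883 = £922,493

£922,493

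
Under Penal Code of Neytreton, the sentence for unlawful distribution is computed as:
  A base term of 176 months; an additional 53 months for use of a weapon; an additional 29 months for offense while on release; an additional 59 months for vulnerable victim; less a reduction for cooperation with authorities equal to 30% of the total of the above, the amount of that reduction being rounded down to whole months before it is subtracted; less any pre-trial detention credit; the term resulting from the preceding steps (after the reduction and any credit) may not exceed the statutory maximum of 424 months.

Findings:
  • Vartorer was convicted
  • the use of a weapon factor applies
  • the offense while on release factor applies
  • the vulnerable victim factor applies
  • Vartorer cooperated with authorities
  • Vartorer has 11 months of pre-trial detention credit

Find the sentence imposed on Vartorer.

Use of a weapon enhancement: +53 months
Offense while on release enhancement: +29 months
Vulnerable victim enhancement: +59 months
Adjusted term: 176 months + 53 months + 29 months + 59 months = 317 months
Cooperation with authorities reduction: 30% of 317 months = 95 months (rounded down)
After reduction: 317 − 95 = 222 months
Less pre-trial detention credit: 222 months − 11 months = 211 months
Cap at 424 months: 211 months is within the cap, no reduction.

211 months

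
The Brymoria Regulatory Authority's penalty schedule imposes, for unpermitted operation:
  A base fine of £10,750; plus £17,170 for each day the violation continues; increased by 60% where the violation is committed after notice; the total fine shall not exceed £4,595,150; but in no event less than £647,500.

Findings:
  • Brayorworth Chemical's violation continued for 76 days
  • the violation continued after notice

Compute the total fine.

Per-day component: 76 × £17,170 = £1,304,920
Base plus per-day: £10,750 + £1,304,920 = £1,315,670
Enhancement: 60% of £1,315,670 = £789,402
Enhanced fine: £1,315,670 + £789,402 = £2,105,072
Cap at £4,595,150: £2,105,072 is within the cap, no reduction.
Minimum £647,500: £2,105,072 meets the minimum, no increase.

£2,105,072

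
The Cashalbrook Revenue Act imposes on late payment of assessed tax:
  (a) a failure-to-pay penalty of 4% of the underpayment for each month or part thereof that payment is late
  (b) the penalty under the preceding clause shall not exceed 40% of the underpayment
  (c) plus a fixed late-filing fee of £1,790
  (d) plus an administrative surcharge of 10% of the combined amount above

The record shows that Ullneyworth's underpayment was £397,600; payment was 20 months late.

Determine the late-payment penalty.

Accrued rate: 4% × 20 = 80%, capped at 40% → 40%
Failure-to-pay penalty: 40% of £397,600 = £159,040
Penalty before surcharge: £159,040 + £1,790 = £160,830
Administrative surcharge: 10% of £160,830 = £16,083
Total penalty: £160,830 + £16,083 = £176,913

£176,913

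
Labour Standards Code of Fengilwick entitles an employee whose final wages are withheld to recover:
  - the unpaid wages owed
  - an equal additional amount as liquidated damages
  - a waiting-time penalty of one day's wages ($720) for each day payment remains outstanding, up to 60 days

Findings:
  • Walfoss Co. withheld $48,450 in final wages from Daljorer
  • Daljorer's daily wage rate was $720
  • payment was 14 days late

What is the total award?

$106,980

Liquidated damages (equal amount): $48,450
Penalty days: min(14, 60) = 14
Waiting-time penalty: 14 × $720 = $10,080
Total award: $48,450 + $48,450 + $10,080 = $106,980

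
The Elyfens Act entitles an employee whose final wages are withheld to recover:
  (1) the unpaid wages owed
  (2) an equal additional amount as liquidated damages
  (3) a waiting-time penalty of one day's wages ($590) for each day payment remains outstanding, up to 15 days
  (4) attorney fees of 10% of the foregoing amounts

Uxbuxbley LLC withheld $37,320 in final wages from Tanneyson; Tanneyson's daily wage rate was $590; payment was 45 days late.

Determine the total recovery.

Liquidated damages (equal amount): $37,320
Penalty days: min(45, 15) = 15
Waiting-time penalty: 15 × $590 = $8,850
Subtotal: $37,320 + $37,320 + $8,850 = $83,490
Attorney fees: 10% of $83,490 = $8,349
Total award: $83,490 + $8,349 = $91,839

$91,839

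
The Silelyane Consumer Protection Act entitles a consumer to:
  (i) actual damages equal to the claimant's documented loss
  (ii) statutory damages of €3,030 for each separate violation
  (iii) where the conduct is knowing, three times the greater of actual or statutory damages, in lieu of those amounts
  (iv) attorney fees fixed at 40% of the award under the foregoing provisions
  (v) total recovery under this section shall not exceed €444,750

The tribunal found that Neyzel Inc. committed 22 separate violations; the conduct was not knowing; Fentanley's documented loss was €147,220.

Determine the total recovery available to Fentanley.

Statutory damages: 22 × €3,030 = €66,660
Conduct not knowing: the in-lieu enhancement does not apply.
Actual plus statutory damages: €147,220 + €66,660 = €213,880
Attorney fees: 40% of €213,880 = €85,552
Total before cap: €213,880 + €85,552 = €299,432
Cap at €444,750: €299,432 is within the cap, no reduction.

€299,432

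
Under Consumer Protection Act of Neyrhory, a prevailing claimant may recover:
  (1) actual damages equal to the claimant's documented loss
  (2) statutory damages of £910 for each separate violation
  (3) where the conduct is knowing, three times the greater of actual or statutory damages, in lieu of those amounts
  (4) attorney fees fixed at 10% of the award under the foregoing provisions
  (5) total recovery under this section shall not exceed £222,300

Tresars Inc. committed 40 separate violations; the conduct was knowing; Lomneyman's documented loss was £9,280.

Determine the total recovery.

Statutory damages: 40 × £910 = £36,400
Greater of actual damages (£9,280) or statutory damages (£36,400): £36,400
Trebled: 3 × £36,400 = £109,200
Attorney fees: 10% of £109,200 = £10,920
Total before cap: £109,200 + £10,920 = £120,120
Cap at £222,300: £120,120 is within the cap, no reduction.

£120,120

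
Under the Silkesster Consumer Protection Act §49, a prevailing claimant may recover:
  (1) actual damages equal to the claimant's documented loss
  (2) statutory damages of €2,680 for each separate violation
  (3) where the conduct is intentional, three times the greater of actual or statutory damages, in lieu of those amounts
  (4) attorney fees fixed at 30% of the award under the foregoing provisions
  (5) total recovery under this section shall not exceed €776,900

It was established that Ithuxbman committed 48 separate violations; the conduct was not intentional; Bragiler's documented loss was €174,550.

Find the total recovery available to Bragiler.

Statutory damages: 48 × €2,680 = €128,640
Conduct not intentional: the in-lieu enhancement does not apply.
Actual plus statutory damages: €174,550 + €128,640 = €303,190
Attorney fees: 30% of €303,190 = €90,957
Total before cap: €303,190 + €90,957 = €394,147
Cap at €776,900: €394,147 is within the cap, no reduction.

€394,147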